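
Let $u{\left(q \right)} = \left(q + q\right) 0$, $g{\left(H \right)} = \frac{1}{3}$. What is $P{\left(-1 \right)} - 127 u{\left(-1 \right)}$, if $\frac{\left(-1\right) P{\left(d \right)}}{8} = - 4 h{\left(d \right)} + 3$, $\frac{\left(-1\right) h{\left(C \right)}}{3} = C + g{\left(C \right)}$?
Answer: $40$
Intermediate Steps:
$g{\left(H \right)} = \frac{1}{3}$
$h{\left(C \right)} = -1 - 3 C$ ($h{\left(C \right)} = - 3 \left(C + \frac{1}{3}\right) = - 3 \left(\frac{1}{3} + C\right) = -1 - 3 C$)
$u{\left(q \right)} = 0$ ($u{\left(q \right)} = 2 q 0 = 0$)
$P{\left(d \right)} = -56 - 96 d$ ($P{\left(d \right)} = - 8 \left(- 4 \left(-1 - 3 d\right) + 3\right) = - 8 \left(\left(4 + 12 d\right) + 3\right) = - 8 \left(7 + 12 d\right) = -56 - 96 d$)
$P{\left(-1 \right)} - 127 u{\left(-1 \right)} = \left(-56 - -96\right) - 0 = \left(-56 + 96\right) + 0 = 40 + 0 = 40$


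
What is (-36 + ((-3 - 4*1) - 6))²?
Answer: 2401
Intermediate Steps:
(-36 + ((-3 - 4*1) - 6))² = (-36 + ((-3 - 4) - 6))² = (-36 + (-7 - 6))² = (-36 - 13)² = (-49)² = 2401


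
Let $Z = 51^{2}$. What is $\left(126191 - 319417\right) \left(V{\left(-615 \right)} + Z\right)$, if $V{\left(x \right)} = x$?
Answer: $-383746836$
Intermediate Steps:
$Z = 2601$
$\left(126191 - 319417\right) \left(V{\left(-615 \right)} + Z\right) = \left(126191 - 319417\right) \left(-615 + 2601\right) = \left(-193226\right) 1986 = -383746836$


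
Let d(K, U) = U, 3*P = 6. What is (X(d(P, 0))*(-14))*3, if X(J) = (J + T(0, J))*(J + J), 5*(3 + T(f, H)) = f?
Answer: 0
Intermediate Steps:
P = 2 (P = (⅓)*6 = 2)
T(f, H) = -3 + f/5
X(J) = 2*J*(-3 + J) (X(J) = (J + (-3 + (⅕)*0))*(J + J) = (J + (-3 + 0))*(2*J) = (J - 3)*(2*J) = (-3 + J)*(2*J) = 2*J*(-3 + J))
(X(d(P, 0))*(-14))*3 = ((2*0*(-3 + 0))*(-14))*3 = ((2*0*(-3))*(-14))*3 = (0*(-14))*3 = 0*3 = 0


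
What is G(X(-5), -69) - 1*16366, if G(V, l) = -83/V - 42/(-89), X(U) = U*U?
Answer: -36420687/2225 ≈ -16369.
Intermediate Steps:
X(U) = U**2
G(V, l) = 42/89 - 83/V (G(V, l) = -83/V - 42*(-1/89) = -83/V + 42/89 = 42/89 - 83/V)
G(X(-5), -69) - 1*16366 = (42/89 - 83/((-5)**2)) - 1*16366 = (42/89 - 83/25) - 16366 = -6337/2225 - 16366 = -36420687/2225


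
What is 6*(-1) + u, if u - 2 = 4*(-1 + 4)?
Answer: 8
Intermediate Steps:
u = 14 (u = 2 + 4*(-1 + 4) = 2 + 4*3 = 2 + 12 = 14)
6*(-1) + u = 6*(-1) + 14 = -6 + 14 = 8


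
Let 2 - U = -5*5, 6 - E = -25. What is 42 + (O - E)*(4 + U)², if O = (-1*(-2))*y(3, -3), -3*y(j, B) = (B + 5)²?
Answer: -96935/3 ≈ -32312.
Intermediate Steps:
E = 31 (E = 6 - 1*(-25) = 6 + 25 = 31)
U = 27 (U = 2 - (-5)*5 = 2 - 1*(-25) = 2 + 25 = 27)
y(j, B) = -(5 + B)²/3 (y(j, B) = -(B + 5)²/3 = -(5 + B)²/3)
O = -8/3 (O = (-1*(-2))*(-(5 - 3)²/3) = 2*(-⅓*2²) = 2*(-⅓*4) = 2*(-4/3) = -8/3 ≈ -2.6667)
42 + (O - E)*(4 + U)² = 42 + (-8/3 - 1*31)*(4 + 27)² = 42 + (-8/3 - 31)*31² = 42 - 101/3*961 = 42 - 97061/3 = -96935/3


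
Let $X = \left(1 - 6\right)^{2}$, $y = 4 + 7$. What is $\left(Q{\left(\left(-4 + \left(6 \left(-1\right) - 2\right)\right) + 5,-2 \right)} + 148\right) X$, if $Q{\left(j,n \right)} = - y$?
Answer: $3425$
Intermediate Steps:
$y = 11$
$X = 25$ ($X = \left(-5\right)^{2} = 25$)
$Q{\left(j,n \right)} = -11$ ($Q{\left(j,n \right)} = \left(-1\right) 11 = -11$)
$\left(Q{\left(\left(-4 + \left(6 \left(-1\right) - 2\right)\right) + 5,-2 \right)} + 148\right) X = \left(-11 + 148\right) 25 = 137 \cdot 25 = 3425$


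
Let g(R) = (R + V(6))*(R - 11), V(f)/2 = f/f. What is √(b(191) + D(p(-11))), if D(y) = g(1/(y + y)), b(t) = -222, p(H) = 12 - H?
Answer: 3*I*√57413/46 ≈ 15.627*I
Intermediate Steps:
V(f) = 2 (V(f) = 2*(f/f) = 2*1 = 2)
g(R) = (-11 + R)*(2 + R) (g(R) = (R + 2)*(R - 11) = (2 + R)*(-11 + R) = (-11 + R)*(2 + R))
D(y) = -22 - 9/(2*y) + 1/(4*y²) (D(y) = -22 + (1/(y + y))² - 9/(y + y) = -22 + (1/(2*y))² - 9*1/(2*y) = -22 + (1/(2*y))² - 9/(2*y) = -22 + 1/(4*y²) - 9/(2*y) = -22 - 9/(2*y) + 1/(4*y²))
√(b(191) + D(p(-11))) = √(-222 + (-22 - 9/(2*(12 - 1*(-11))) + 1/(4*(12 - 1*(-11))²))) = √(-222 + (-22 - 9/(2*(12 + 11)) + 1/(4*(12 + 11)²))) = √(-222 + (-22 - 9/2/23 + (¼)/23²)) = √(-222 + (-22 - 9/2*1/23 + (¼)*(1/529))) = √(-222 + (-22 - 9/46 + 1/2116)) = √(-222 - 46965/2116) = √(-516717/2116) = 3*I*√57413/46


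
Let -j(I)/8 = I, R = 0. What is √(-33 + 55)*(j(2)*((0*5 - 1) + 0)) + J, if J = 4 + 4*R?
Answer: 4 + 16*√22 ≈ 79.047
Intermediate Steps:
j(I) = -8*I
J = 4 (J = 4 + 4*0 = 4 + 0 = 4)
√(-33 + 55)*(j(2)*((0*5 - 1) + 0)) + J = √(-33 + 55)*((-8*2)*((0*5 - 1) + 0)) + 4 = √22*(-16*((0 - 1) + 0)) + 4 = √22*(-16*(-1 + 0)) + 4 = √22*(-16*(-1)) + 4 = √22*16 + 4 = 16*√22 + 4 = 4 + 16*√22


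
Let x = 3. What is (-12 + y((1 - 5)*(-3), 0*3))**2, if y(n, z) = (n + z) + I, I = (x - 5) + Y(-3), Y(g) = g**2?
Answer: 49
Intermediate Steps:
I = 7 (I = (3 - 5) + (-3)**2 = -2 + 9 = 7)
y(n, z) = 7 + n + z (y(n, z) = (n + z) + 7 = 7 + n + z)
(-12 + y((1 - 5)*(-3), 0*3))**2 = (-12 + (7 + (1 - 5)*(-3) + 0*3))**2 = (-12 + (7 - 4*(-3) + 0))**2 = (-12 + (7 + 12 + 0))**2 = (-12 + 19)**2 = 7**2 = 49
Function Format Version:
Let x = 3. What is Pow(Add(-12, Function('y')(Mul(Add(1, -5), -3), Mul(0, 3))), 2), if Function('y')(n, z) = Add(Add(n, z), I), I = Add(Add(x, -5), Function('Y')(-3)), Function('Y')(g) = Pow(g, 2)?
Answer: 49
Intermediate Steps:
I = 7 (I = Add(Add(3, -5), Pow(-3, 2)) = Add(-2, 9) = 7)
Function('y')(n, z) = Add(7, n, z) (Function('y')(n, z) = Add(Add(n, z), 7) = Add(7, n, z))
Pow(Add(-12, Function('y')(Mul(Add(1, -5), -3), Mul(0, 3))), 2) = Pow(Add(-12, Add(7, Mul(Add(1, -5), -3), Mul(0, 3))), 2) = Pow(Add(-12, Add(7, Mul(-4, -3), 0)), 2) = Pow(Add(-12, Add(7, 12, 0)), 2) = Pow(Add(-12, 19), 2) = Pow(7, 2) = 49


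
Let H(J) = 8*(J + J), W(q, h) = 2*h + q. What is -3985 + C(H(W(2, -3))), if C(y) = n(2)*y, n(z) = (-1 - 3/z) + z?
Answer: -3953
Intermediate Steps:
W(q, h) = q + 2*h
n(z) = -1 + z - 3/z
H(J) = 16*J (H(J) = 8*(2*J) = 16*J)
C(y) = -y/2 (C(y) = (-1 + 2 - 3/2)*y = -y/2)
-3985 + C(H(W(2, -3))) = -3985 - 8*(2 + 2*(-3)) = -3985 - 8*(2 - 6) = -3985 - 8*(-4) = -3985 - ½*(-64) = -3985 + 32 = -3953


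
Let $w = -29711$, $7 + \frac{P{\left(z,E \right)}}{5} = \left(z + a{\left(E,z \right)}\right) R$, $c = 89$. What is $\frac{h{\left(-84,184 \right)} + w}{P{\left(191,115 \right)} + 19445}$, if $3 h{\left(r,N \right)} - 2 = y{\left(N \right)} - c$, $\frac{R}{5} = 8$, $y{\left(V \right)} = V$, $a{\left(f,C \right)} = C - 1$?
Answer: $- \frac{44518}{143415} \approx -0.31041$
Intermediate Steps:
$a{\left(f,C \right)} = -1 + C$ ($a{\left(f,C \right)} = C - 1 = -1 + C$)
$R = 40$ ($R = 5 \cdot 8 = 40$)
$P{\left(z,E \right)} = -235 + 400 z$ ($P{\left(z,E \right)} = -35 + 5 \left(z + \left(-1 + z\right)\right) 40 = -35 + 5 \left(-1 + 2 z\right) 40 = -35 + 5 \left(-40 + 80 z\right) = -35 + \left(-200 + 400 z\right) = -235 + 400 z$)
$h{\left(r,N \right)} = -29 + \frac{N}{3}$ ($h{\left(r,N \right)} = \frac{2}{3} + \frac{N - 89}{3} = \frac{2}{3} + \frac{-89 + N}{3} = \frac{2}{3} + \left(- \frac{89}{3} + \frac{N}{3}\right) = -29 + \frac{N}{3}$)
$\frac{h{\left(-84,184 \right)} + w}{P{\left(191,115 \right)} + 19445} = \frac{\left(-29 + \frac{1}{3} \cdot 184\right) - 29711}{\left(-235 + 400 \cdot 191\right) + 19445} = \frac{\left(-29 + \frac{184}{3}\right) - 29711}{\left(-235 + 76400\right) + 19445} = \frac{\frac{97}{3} - 29711}{76165 + 19445} = - \frac{89036}{3 \cdot 95610} = \left(- \frac{89036}{3}\right) \frac{1}{95610} = - \frac{44518}{143415}$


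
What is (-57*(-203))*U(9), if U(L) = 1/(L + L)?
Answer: 3857/6 ≈ 642.83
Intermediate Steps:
U(L) = 1/(2*L)
(-57*(-203))*U(9) = (-57*(-203))*((½)/9) = 11571*((½)*(⅑)) = 11571*(1/18) = 3857/6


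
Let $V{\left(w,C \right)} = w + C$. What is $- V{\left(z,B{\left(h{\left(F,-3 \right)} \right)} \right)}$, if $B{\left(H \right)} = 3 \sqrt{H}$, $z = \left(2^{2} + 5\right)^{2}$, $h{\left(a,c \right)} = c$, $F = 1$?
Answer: $-81 - 3 i \sqrt{3} \approx -81.0 - 5.1962 i$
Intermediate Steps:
$z = 81$ ($z = \left(4 + 5\right)^{2} = 9^{2} = 81$)
$V{\left(w,C \right)} = C + w$
$- V{\left(z,B{\left(h{\left(F,-3 \right)} \right)} \right)} = - (3 \sqrt{-3} + 81) = - (3 i \sqrt{3} + 81) = - (81 + 3 i \sqrt{3}) = -81 - 3 i \sqrt{3}$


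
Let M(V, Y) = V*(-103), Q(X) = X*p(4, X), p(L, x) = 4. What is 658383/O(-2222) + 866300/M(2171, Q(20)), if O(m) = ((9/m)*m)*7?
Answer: 49056140293/4695873 ≈ 10447.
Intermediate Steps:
O(m) = 63 (O(m) = 9*7 = 63)
Q(X) = 4*X (Q(X) = X*4 = 4*X)
M(V, Y) = -103*V
658383/O(-2222) + 866300/M(2171, Q(20)) = 658383/63 + 866300/((-103*2171)) = 658383*(1/63) + 866300/(-223613) = 219461/21 + 866300*(-1/223613) = 219461/21 - 866300/223613 = 49056140293/4695873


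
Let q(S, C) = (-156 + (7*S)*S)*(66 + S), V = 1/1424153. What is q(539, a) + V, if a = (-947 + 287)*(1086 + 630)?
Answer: 1752081396414416/1424153 ≈ 1.2303e+9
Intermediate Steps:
a = -1132560 (a = -660*1716 = -1132560)
V = 1/1424153 ≈ 7.0217e-7
q(S, C) = (-156 + 7*S²)*(66 + S)
q(539, a) + V = (-10296 - 156*539 + 7*539³ + 462*539²) + 1/1424153 = (-10296 - 84084 + 7*156590819 + 462*290521) + 1/1424153 = (-10296 - 84084 + 1096135733 + 134220702) + 1/1424153 = 1230262055 + 1/1424153 = 1752081396414416/1424153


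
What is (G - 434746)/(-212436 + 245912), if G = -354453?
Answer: -789199/33476 ≈ -23.575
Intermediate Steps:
(G - 434746)/(-212436 + 245912) = (-354453 - 434746)/(-212436 + 245912) = -789199/33476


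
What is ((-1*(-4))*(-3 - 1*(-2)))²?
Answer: 16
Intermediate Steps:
((-1*(-4))*(-3 - 1*(-2)))² = (4*(-3 + 2))² = (4*(-1))² = (-4)² = 16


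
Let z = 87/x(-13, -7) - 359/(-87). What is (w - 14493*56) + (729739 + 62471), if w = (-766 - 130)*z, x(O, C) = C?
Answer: -1040458/87 ≈ -11959.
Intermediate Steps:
z = -5056/609 (z = 87/(-7) - 359/(-87) = 87*(-1/7) - 359*(-1/87) = -87/7 + 359/87 = -5056/609 ≈ -8.3021)
w = 647168/87 (w = (-766 - 130)*(-5056/609) = -896*(-5056/609) = 647168/87 ≈ 7438.7)
(w - 14493*56) + (729739 + 62471) = (647168/87 - 14493*56) + (729739 + 62471) = (647168/87 - 811608) + 792210 = -69962728/87 + 792210 = -1040458/87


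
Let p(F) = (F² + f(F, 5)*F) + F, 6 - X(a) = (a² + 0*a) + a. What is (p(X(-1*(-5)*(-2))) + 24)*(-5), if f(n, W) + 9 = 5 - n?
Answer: -1380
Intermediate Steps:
f(n, W) = -4 - n (f(n, W) = -9 + (5 - n) = -4 - n)
X(a) = 6 - a - a² (X(a) = 6 - ((a² + 0*a) + a) = 6 - ((a² + 0) + a) = 6 - (a² + a) = 6 - (a + a²) = 6 + (-a - a²) = 6 - a - a²)
p(F) = F + F² + F*(-4 - F) (p(F) = (F² + (-4 - F)*F) + F = (F² + F*(-4 - F)) + F = F + F² + F*(-4 - F))
(p(X(-1*(-5)*(-2))) + 24)*(-5) = (-3*(6 - (-1*(-5))*(-2) - (-1*(-5)*(-2))²) + 24)*(-5) = (-3*(6 - 5*(-2) - (5*(-2))²) + 24)*(-5) = (-3*(6 - 1*(-10) - 1*(-10)²) + 24)*(-5) = (-3*(6 + 10 - 1*100) + 24)*(-5) = (-3*(6 + 10 - 100) + 24)*(-5) = (-3*(-84) + 24)*(-5) = (252 + 24)*(-5) = 276*(-5) = -1380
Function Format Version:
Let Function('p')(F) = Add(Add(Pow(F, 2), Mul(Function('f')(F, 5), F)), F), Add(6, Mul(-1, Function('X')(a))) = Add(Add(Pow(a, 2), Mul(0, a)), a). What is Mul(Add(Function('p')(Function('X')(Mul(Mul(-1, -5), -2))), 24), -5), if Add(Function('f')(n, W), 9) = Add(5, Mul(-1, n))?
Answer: -1380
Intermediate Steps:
Function('f')(n, W) = Add(-4, Mul(-1, n)) (Function('f')(n, W) = Add(-9, Add(5, Mul(-1, n))) = Add(-4, Mul(-1, n)))
Function('X')(a) = Add(6, Mul(-1, a), Mul(-1, Pow(a, 2))) (Function('X')(a) = Add(6, Mul(-1, Add(Add(Pow(a, 2), Mul(0, a)), a))) = Add(6, Mul(-1, Add(Add(Pow(a, 2), 0), a))) = Add(6, Mul(-1, Add(Pow(a, 2), a))) = Add(6, Mul(-1, Add(a, Pow(a, 2)))) = Add(6, Add(Mul(-1, a), Mul(-1, Pow(a, 2)))) = Add(6, Mul(-1, a), Mul(-1, Pow(a, 2))))
Function('p')(F) = Add(F, Pow(F, 2), Mul(F, Add(-4, Mul(-1, F)))) (Function('p')(F) = Add(Add(Pow(F, 2), Mul(Add(-4, Mul(-1, F)), F)), F) = Add(Add(Pow(F, 2), Mul(F, Add(-4, Mul(-1, F)))), F) = Add(F, Pow(F, 2), Mul(F, Add(-4, Mul(-1, F)))))
Mul(Add(Function('p')(Function('X')(Mul(Mul(-1, -5), -2))), 24), -5) = Mul(Add(Mul(-3, Add(6, Mul(-1, Mul(Mul(-1, -5), -2)), Mul(-1, Pow(Mul(Mul(-1, -5), -2), 2)))), 24), -5) = Mul(Add(Mul(-3, Add(6, Mul(-1, Mul(5, -2)), Mul(-1, Pow(Mul(5, -2), 2)))), 24), -5) = Mul(Add(Mul(-3, Add(6, Mul(-1, -10), Mul(-1, Pow(-10, 2)))), 24), -5) = Mul(Add(Mul(-3, Add(6, 10, Mul(-1, 100))), 24), -5) = Mul(Add(Mul(-3, Add(6, 10, -100)), 24), -5) = Mul(Add(Mul(-3, -84), 24), -5) = Mul(Add(252, 24), -5) = Mul(276, -5) = -1380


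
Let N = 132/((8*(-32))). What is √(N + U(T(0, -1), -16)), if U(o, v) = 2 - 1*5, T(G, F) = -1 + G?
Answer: 15*I/8 ≈ 1.875*I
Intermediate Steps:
N = -33/64 (N = 132/(-256) = 132*(-1/256) = -33/64 ≈ -0.51563)
U(o, v) = -3 (U(o, v) = 2 - 5 = -3)
√(N + U(T(0, -1), -16)) = √(-33/64 - 3) = √(-225/64) = 15*I/8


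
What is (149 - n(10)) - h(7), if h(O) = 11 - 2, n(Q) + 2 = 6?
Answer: 136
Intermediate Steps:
n(Q) = 4 (n(Q) = -2 + 6 = 4)
h(O) = 9
(149 - n(10)) - h(7) = (149 - 1*4) - 1*9 = (149 - 4) - 9 = 145 - 9 = 136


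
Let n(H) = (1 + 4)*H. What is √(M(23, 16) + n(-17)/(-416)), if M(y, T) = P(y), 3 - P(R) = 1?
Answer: √23842/104 ≈ 1.4847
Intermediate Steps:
P(R) = 2 (P(R) = 3 - 1*1 = 3 - 1 = 2)
M(y, T) = 2
n(H) = 5*H
√(M(23, 16) + n(-17)/(-416)) = √(2 + (5*(-17))/(-416)) = √(2 - 85*(-1/416)) = √(2 + 85/416) = √(917/416) = √23842/104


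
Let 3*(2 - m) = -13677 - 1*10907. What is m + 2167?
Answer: 31091/3 ≈ 10364.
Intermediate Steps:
m = 24590/3 (m = 2 - (-13677 - 1*10907)/3 = 2 - (-13677 - 10907)/3 = 2 - ⅓*(-24584) = 2 + 24584/3 = 24590/3 ≈ 8196.7)
m + 2167 = 24590/3 + 2167 = 31091/3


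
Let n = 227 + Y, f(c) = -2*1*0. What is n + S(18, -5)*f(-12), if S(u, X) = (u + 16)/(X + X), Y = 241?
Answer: 468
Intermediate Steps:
f(c) = 0 (f(c) = -2*0 = 0)
S(u, X) = (16 + u)/(2*X) (S(u, X) = (16 + u)/((2*X)) = (16 + u)*(1/(2*X)) = (16 + u)/(2*X))
n = 468 (n = 227 + 241 = 468)
n + S(18, -5)*f(-12) = 468 + ((½)*(16 + 18)/(-5))*0 = 468 + ((½)*(-⅕)*34)*0 = 468 - 17/5*0 = 468 + 0 = 468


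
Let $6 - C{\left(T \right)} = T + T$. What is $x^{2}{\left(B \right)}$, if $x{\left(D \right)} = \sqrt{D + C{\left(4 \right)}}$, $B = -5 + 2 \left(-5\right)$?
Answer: $-17$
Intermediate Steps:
$C{\left(T \right)} = 6 - 2 T$ ($C{\left(T \right)} = 6 - \left(T + T\right) = 6 - 2 T$)
$B = -15$ ($B = -5 - 10 = -15$)
$x{\left(D \right)} = \sqrt{-2 + D}$ ($x{\left(D \right)} = \sqrt{D + \left(6 - 8\right)} = \sqrt{D - 2} = \sqrt{-2 + D}$)
$x^{2}{\left(B \right)} = \left(\sqrt{-2 - 15}\right)^{2} = \left(\sqrt{-17}\right)^{2} = \left(i \sqrt{17}\right)^{2} = -17$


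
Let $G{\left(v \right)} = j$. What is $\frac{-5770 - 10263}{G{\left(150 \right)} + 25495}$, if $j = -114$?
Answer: $- \frac{16033}{25381} \approx -0.63169$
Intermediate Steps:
$G{\left(v \right)} = -114$
$\frac{-5770 - 10263}{G{\left(150 \right)} + 25495} = \frac{-5770 - 10263}{-114 + 25495} = - \frac{16033}{25381}$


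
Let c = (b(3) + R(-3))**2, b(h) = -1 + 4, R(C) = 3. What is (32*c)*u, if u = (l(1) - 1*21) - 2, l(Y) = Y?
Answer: -25344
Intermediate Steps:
b(h) = 3
c = 36 (c = (3 + 3)**2 = 6**2 = 36)
u = -22 (u = (1 - 1*21) - 2 = (1 - 21) - 2 = -20 - 2 = -22)
(32*c)*u = (32*36)*(-22) = 1152*(-22) = -25344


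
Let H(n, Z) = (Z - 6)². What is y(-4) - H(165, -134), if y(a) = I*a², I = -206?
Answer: -22896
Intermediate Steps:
H(n, Z) = (-6 + Z)²
y(a) = -206*a²
y(-4) - H(165, -134) = -206*(-4)² - (-6 - 134)² = -206*16 - 1*(-140)² = -3296 - 1*19600 = -3296 - 19600 = -22896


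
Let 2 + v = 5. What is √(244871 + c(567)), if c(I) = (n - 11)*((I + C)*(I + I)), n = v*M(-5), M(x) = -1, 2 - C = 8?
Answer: I*√8661565 ≈ 2943.1*I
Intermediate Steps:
C = -6 (C = 2 - 1*8 = 2 - 8 = -6)
v = 3 (v = -2 + 5 = 3)
n = -3 (n = 3*(-1) = -3)
c(I) = -28*I*(-6 + I) (c(I) = (-3 - 11)*((I - 6)*(I + I)) = -14*(-6 + I)*2*I = -28*I*(-6 + I))
√(244871 + c(567)) = √(244871 + 28*567*(6 - 1*567)) = √(244871 + 28*567*(6 - 567)) = √(244871 + 28*567*(-561)) = √(244871 - 8906436) = √(-8661565) = I*√8661565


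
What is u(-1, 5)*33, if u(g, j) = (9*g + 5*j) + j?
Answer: 693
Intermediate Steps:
u(g, j) = 6*j + 9*g (u(g, j) = (5*j + 9*g) + j = 6*j + 9*g)
u(-1, 5)*33 = (6*5 + 9*(-1))*33 = (30 - 9)*33 = 21*33 = 693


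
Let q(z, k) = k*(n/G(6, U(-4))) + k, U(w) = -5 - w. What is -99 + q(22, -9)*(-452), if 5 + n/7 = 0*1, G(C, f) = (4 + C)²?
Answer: 12726/5 ≈ 2545.2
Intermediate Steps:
n = -35 (n = -35 + 7*(0*1) = -35 + 7*0 = -35 + 0 = -35)
q(z, k) = 13*k/20 (q(z, k) = k*(-35/(4 + 6)²) + k = k*(-35/(10²)) + k = k*(-35/100) + k = k*(-35*1/100) + k = k*(-7/20) + k = -7*k/20 + k = 13*k/20)
-99 + q(22, -9)*(-452) = -99 + ((13/20)*(-9))*(-452) = -99 - 117/20*(-452) = -99 + 13221/5 = 12726/5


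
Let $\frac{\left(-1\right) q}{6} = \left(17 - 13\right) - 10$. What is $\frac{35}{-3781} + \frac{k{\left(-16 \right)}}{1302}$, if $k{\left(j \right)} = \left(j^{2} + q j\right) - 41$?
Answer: $- \frac{1410511}{4922862} \approx -0.28652$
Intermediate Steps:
$q = 36$ ($q = - 6 \left(\left(17 - 13\right) - 10\right) = - 6 \left(4 - 10\right) = \left(-6\right) \left(-6\right) = 36$)
$k{\left(j \right)} = -41 + j^{2} + 36 j$ ($k{\left(j \right)} = \left(j^{2} + 36 j\right) - 41 = -41 + j^{2} + 36 j$)
$\frac{35}{-3781} + \frac{k{\left(-16 \right)}}{1302} = \frac{35}{-3781} + \frac{-41 + \left(-16\right)^{2} + 36 \left(-16\right)}{1302} = 35 \left(- \frac{1}{3781}\right) + \left(-41 + 256 - 576\right) \frac{1}{1302} = - \frac{35}{3781} - \frac{361}{1302} = - \frac{1410511}{4922862}$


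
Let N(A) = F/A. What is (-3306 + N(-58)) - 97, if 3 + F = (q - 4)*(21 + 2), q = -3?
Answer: -98605/29 ≈ -3400.2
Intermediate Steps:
F = -164 (F = -3 + (-3 - 4)*(21 + 2) = -3 - 7*23 = -3 - 161 = -164)
N(A) = -164/A
(-3306 + N(-58)) - 97 = (-3306 - 164/(-58)) - 97 = (-3306 - 164*(-1/58)) - 97 = (-3306 + 82/29) - 97 = -95792/29 - 97 = -98605/29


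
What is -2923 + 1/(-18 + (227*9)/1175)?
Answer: -55850936/19107 ≈ -2923.1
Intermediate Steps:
-2923 + 1/(-18 + (227*9)/1175) = -2923 + 1/(-18 + 2043*(1/1175)) = -2923 + 1/(-18 + 2043/1175) = -2923 + 1/(-19107/1175) = -2923 - 1175/19107 = -55850936/19107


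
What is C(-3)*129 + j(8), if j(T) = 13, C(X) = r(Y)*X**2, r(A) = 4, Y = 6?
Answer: 4657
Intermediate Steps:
C(X) = 4*X**2
C(-3)*129 + j(8) = (4*(-3)**2)*129 + 13 = (4*9)*129 + 13 = 36*129 + 13 = 4644 + 13 = 4657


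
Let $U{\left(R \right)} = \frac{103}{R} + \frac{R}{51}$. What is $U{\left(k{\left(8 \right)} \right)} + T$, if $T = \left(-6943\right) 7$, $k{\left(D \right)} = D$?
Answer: $- \frac{19823891}{408} \approx -48588.0$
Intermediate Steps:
$T = -48601$
$U{\left(R \right)} = \frac{103}{R} + \frac{R}{51}$ ($U{\left(R \right)} = \frac{103}{R} + R \frac{1}{51} = \frac{103}{R} + \frac{R}{51}$)
$U{\left(k{\left(8 \right)} \right)} + T = \left(\frac{103}{8} + \frac{1}{51} \cdot 8\right) - 48601 = \left(103 \cdot \frac{1}{8} + \frac{8}{51}\right) - 48601 = \left(\frac{103}{8} + \frac{8}{51}\right) - 48601 = \frac{5317}{408} - 48601 = - \frac{19823891}{408}$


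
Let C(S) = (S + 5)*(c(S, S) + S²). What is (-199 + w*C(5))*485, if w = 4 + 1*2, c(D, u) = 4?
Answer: 747385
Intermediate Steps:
w = 6 (w = 4 + 2 = 6)
C(S) = (4 + S²)*(5 + S) (C(S) = (S + 5)*(4 + S²) = (5 + S)*(4 + S²) = (4 + S²)*(5 + S))
(-199 + w*C(5))*485 = (-199 + 6*(20 + 5³ + 4*5 + 5*5²))*485 = (-199 + 6*(20 + 125 + 20 + 5*25))*485 = (-199 + 6*(20 + 125 + 20 + 125))*485 = (-199 + 6*290)*485 = (-199 + 1740)*485 = 1541*485 = 747385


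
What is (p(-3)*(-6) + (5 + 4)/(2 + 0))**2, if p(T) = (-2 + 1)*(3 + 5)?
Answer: 11025/4 ≈ 2756.3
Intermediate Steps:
p(T) = -8 (p(T) = -1*8 = -8)
(p(-3)*(-6) + (5 + 4)/(2 + 0))**2 = (-8*(-6) + (5 + 4)/(2 + 0))**2 = (48 + 9/2)**2 = (105/2)**2 = 11025/4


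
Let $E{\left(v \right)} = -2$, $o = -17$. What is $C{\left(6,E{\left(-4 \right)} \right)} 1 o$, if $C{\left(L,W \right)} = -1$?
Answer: $17$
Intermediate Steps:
$C{\left(6,E{\left(-4 \right)} \right)} 1 o = \left(-1\right) 1 \left(-17\right) = \left(-1\right) \left(-17\right) = 17$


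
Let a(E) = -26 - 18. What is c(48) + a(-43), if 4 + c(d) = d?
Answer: 0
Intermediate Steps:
a(E) = -44
c(d) = -4 + d
c(48) + a(-43) = (-4 + 48) - 44 = 44 - 44 = 0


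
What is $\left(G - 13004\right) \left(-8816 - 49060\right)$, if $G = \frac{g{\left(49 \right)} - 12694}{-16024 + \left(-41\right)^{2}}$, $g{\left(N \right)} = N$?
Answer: $\frac{514004271612}{683} \approx 7.5257 \cdot 10^{8}$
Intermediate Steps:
$G = \frac{4215}{4781}$ ($G = \frac{49 - 12694}{-16024 + \left(-41\right)^{2}} = - \frac{12645}{-16024 + 1681} = - \frac{12645}{-14343} = \left(-12645\right) \left(- \frac{1}{14343}\right) = \frac{4215}{4781} \approx 0.88161$)
$\left(G - 13004\right) \left(-8816 - 49060\right) = \left(\frac{4215}{4781} - 13004\right) \left(-8816 - 49060\right) = \left(- \frac{62167909}{4781}\right) \left(-57876\right) = \frac{514004271612}{683}$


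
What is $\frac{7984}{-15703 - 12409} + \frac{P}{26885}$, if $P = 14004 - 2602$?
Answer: $\frac{6617699}{47236945} \approx 0.1401$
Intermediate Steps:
$P = 11402$
$\frac{7984}{-15703 - 12409} + \frac{P}{26885} = \frac{7984}{-15703 - 12409} + \frac{11402}{26885} = \frac{7984}{-28112} + 11402 \cdot \frac{1}{26885} = 7984 \left(- \frac{1}{28112}\right) + \frac{11402}{26885} = - \frac{499}{1757} + \frac{11402}{26885} = \frac{6617699}{47236945}$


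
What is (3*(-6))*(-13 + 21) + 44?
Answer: -100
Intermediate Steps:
(3*(-6))*(-13 + 21) + 44 = -18*8 + 44 = -144 + 44 = -100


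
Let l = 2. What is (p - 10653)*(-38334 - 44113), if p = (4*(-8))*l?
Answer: 883584499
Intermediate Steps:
p = -64 (p = (4*(-8))*2 = -32*2 = -64)
(p - 10653)*(-38334 - 44113) = (-64 - 10653)*(-38334 - 44113) = -10717*(-82447) = 883584499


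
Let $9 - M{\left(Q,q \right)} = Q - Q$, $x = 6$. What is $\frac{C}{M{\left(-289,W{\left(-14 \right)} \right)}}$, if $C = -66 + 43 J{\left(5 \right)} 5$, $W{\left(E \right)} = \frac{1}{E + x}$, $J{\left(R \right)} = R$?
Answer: $\frac{1009}{9} \approx 112.11$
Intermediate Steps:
$W{\left(E \right)} = \frac{1}{6 + E}$ ($W{\left(E \right)} = \frac{1}{E + 6} = \frac{1}{6 + E}$)
$C = 1009$ ($C = -66 + 43 \cdot 5 \cdot 5 = -66 + 43 \cdot 25 = -66 + 1075 = 1009$)
$M{\left(Q,q \right)} = 9$ ($M{\left(Q,q \right)} = 9 - \left(Q - Q\right) = 9 - 0 = 9 + 0 = 9$)
$\frac{C}{M{\left(-289,W{\left(-14 \right)} \right)}} = \frac{1009}{9}$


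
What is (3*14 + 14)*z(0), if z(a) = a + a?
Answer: 0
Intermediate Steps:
z(a) = 2*a
(3*14 + 14)*z(0) = (3*14 + 14)*(2*0) = (42 + 14)*0 = 56*0 = 0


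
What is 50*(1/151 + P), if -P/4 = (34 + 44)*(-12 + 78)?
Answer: -155469550/151 ≈ -1.0296e+6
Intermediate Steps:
P = -20592 (P = -4*(34 + 44)*(-12 + 78) = -312*66 = -4*5148 = -20592)
50*(1/151 + P) = 50*(1/151 - 20592) = 50*(-3109391/151) = -155469550/151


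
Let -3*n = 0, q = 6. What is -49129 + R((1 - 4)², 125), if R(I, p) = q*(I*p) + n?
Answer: -42379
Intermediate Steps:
n = 0 (n = -⅓*0 = 0)
R(I, p) = 6*I*p (R(I, p) = 6*(I*p) + 0 = 6*I*p + 0 = 6*I*p)
-49129 + R((1 - 4)², 125) = -49129 + 6*(1 - 4)²*125 = -49129 + 6*(-3)²*125 = -49129 + 6*9*125 = -49129 + 6750 = -42379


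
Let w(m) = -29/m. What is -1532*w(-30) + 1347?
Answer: -2009/15 ≈ -133.93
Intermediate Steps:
-1532*w(-30) + 1347 = -(-44428)/(-30) + 1347 = -(-44428)*(-1)/30 + 1347 = -1532*29/30 + 1347 = -22214/15 + 1347 = -2009/15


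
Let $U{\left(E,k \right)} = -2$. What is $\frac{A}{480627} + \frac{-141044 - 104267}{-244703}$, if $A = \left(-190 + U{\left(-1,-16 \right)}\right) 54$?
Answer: $\frac{4272815159}{4355958103} \approx 0.98091$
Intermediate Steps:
$A = -10368$ ($A = \left(-190 - 2\right) 54 = \left(-192\right) 54 = -10368$)
$\frac{A}{480627} + \frac{-141044 - 104267}{-244703} = - \frac{10368}{480627} + \frac{-141044 - 104267}{-244703} = \left(-10368\right) \frac{1}{480627} + \left(-141044 - 104267\right) \left(- \frac{1}{244703}\right) = - \frac{384}{17801} - - \frac{245311}{244703} = - \frac{384}{17801} + \frac{245311}{244703} = \frac{4272815159}{4355958103}$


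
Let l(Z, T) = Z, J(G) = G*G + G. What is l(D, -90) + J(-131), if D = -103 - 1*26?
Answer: 16901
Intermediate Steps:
J(G) = G + G² (J(G) = G² + G = G + G²)
D = -129 (D = -103 - 26 = -129)
l(D, -90) + J(-131) = -129 - 131*(1 - 131) = -129 - 131*(-130) = -129 + 17030 = 16901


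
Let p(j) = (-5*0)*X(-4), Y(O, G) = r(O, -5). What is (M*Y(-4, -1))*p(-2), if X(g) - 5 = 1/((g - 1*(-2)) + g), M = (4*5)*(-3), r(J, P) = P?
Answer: 0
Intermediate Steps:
Y(O, G) = -5
M = -60 (M = 20*(-3) = -60)
X(g) = 5 + 1/(2 + 2*g) (X(g) = 5 + 1/((g - 1*(-2)) + g) = 5 + 1/((g + 2) + g) = 5 + 1/((2 + g) + g) = 5 + 1/(2 + 2*g))
p(j) = 0 (p(j) = (-5*0)*((11 + 10*(-4))/(2*(1 - 4))) = 0*((½)*(11 - 40)/(-3)) = 0*((½)*(-⅓)*(-29)) = 0*(29/6) = 0)
(M*Y(-4, -1))*p(-2) = -60*(-5)*0 = 300*0 = 0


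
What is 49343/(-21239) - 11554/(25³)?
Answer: -1016379781/331859375 ≈ -3.0627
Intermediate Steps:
49343/(-21239) - 11554/(25³) = 49343*(-1/21239) - 11554/15625 = -49343/21239 - 11554*1/15625 = -49343/21239 - 11554/15625 = -1016379781/331859375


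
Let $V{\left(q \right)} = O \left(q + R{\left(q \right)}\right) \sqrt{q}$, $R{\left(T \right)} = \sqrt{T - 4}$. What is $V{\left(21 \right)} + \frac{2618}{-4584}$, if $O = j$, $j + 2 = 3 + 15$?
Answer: $- \frac{1309}{2292} + 16 \sqrt{21} \left(21 + \sqrt{17}\right) \approx 1841.5$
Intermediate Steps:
$j = 16$ ($j = -2 + \left(3 + 15\right) = -2 + 18 = 16$)
$R{\left(T \right)} = \sqrt{-4 + T}$
$O = 16$
$V{\left(q \right)} = \sqrt{q} \left(16 q + 16 \sqrt{-4 + q}\right)$ ($V{\left(q \right)} = 16 \left(q + \sqrt{-4 + q}\right) \sqrt{q} = \left(16 q + 16 \sqrt{-4 + q}\right) \sqrt{q} = \sqrt{q} \left(16 q + 16 \sqrt{-4 + q}\right)$)
$V{\left(21 \right)} + \frac{2618}{-4584} = 16 \sqrt{21} \left(21 + \sqrt{-4 + 21}\right) + \frac{2618}{-4584} = 16 \sqrt{21} \left(21 + \sqrt{17}\right) + 2618 \left(- \frac{1}{4584}\right) = 16 \sqrt{21} \left(21 + \sqrt{17}\right) - \frac{1309}{2292} = - \frac{1309}{2292} + 16 \sqrt{21} \left(21 + \sqrt{17}\right)$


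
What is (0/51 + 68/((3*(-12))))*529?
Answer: -8993/9 ≈ -999.22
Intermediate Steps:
(0/51 + 68/((3*(-12))))*529 = (0*(1/51) + 68/(-36))*529 = (0 + 68*(-1/36))*529 = (0 - 17/9)*529 = -17/9*529 = -8993/9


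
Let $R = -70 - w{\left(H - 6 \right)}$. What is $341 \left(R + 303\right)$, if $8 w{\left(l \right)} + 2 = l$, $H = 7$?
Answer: $\frac{635965}{8} \approx 79496.0$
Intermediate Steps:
$w{\left(l \right)} = - \frac{1}{4} + \frac{l}{8}$
$R = - \frac{559}{8}$ ($R = -70 - \left(- \frac{1}{4} + \frac{7 - 6}{8}\right) = -70 - \left(- \frac{1}{4} + \frac{1}{8} \cdot 1\right) = -70 - \left(- \frac{1}{4} + \frac{1}{8}\right) = -70 - - \frac{1}{8} = -70 + \frac{1}{8} = - \frac{559}{8} \approx -69.875$)
$341 \left(R + 303\right) = 341 \left(- \frac{559}{8} + 303\right) = 341 \cdot \frac{1865}{8} = \frac{635965}{8}$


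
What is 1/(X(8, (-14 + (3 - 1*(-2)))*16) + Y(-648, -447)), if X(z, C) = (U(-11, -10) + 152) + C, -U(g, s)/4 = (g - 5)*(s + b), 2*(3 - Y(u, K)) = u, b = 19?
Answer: 1/911 ≈ 0.0010977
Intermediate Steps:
Y(u, K) = 3 - u/2
U(g, s) = -4*(-5 + g)*(19 + s) (U(g, s) = -4*(g - 5)*(s + 19) = -4*(-5 + g)*(19 + s))
X(z, C) = 728 + C (X(z, C) = ((380 - 76*(-11) + 20*(-10) - 4*(-11)*(-10)) + 152) + C = ((380 + 836 - 200 - 440) + 152) + C = (576 + 152) + C = 728 + C)
1/(X(8, (-14 + (3 - 1*(-2)))*16) + Y(-648, -447)) = 1/((728 + (-14 + (3 - 1*(-2)))*16) + (3 - ½*(-648))) = 1/((728 + (-14 + (3 + 2))*16) + (3 + 324)) = 1/((728 + (-14 + 5)*16) + 327) = 1/((728 - 9*16) + 327) = 1/((728 - 144) + 327) = 1/(584 + 327) = 1/911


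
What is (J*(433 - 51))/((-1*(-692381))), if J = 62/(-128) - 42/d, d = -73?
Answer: 81175/1617402016 ≈ 5.0189e-5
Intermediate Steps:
J = 425/4672 (J = 62/(-128) - 42/(-73) = 62*(-1/128) - 42*(-1/73) = -31/64 + 42/73 = 425/4672 ≈ 0.090967)
(J*(433 - 51))/((-1*(-692381))) = (425*(433 - 51)/4672)/((-1*(-692381))) = ((425/4672)*382)/692381 = (81175/2336)*(1/692381) = 81175/1617402016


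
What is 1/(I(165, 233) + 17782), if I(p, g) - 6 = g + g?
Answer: 1/18254 ≈ 5.4782e-5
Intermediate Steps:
I(p, g) = 6 + 2*g (I(p, g) = 6 + (g + g) = 6 + 2*g)
1/(I(165, 233) + 17782) = 1/((6 + 2*233) + 17782) = 1/((6 + 466) + 17782) = 1/(472 + 17782) = 1/18254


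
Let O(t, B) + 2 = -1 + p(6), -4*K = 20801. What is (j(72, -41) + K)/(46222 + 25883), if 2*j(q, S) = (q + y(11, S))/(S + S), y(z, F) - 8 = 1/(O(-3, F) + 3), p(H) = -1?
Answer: -42646/591261 ≈ -0.072127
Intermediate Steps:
K = -20801/4 (K = -¼*20801 = -20801/4 ≈ -5200.3)
O(t, B) = -4 (O(t, B) = -2 + (-1 - 1) = -2 - 2 = -4)
y(z, F) = 7 (y(z, F) = 8 + 1/(-4 + 3) = 8 + 1/(-1) = 8 - 1 = 7)
j(q, S) = (7 + q)/(4*S) (j(q, S) = ((q + 7)/(S + S))/2 = ((7 + q)/((2*S)))/2 = ((7 + q)*(1/(2*S)))/2 = ((7 + q)/(2*S))/2 = (7 + q)/(4*S))
(j(72, -41) + K)/(46222 + 25883) = ((¼)*(7 + 72)/(-41) - 20801/4)/(46222 + 25883) = ((¼)*(-1/41)*79 - 20801/4)/72105 = (-79/164 - 20801/4)*(1/72105) = -213230/41*1/72105 = -42646/591261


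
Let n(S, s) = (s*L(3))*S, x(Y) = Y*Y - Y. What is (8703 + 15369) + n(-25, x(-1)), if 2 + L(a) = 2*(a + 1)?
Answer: 23772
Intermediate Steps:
x(Y) = Y² - Y
L(a) = 2*a (L(a) = -2 + 2*(a + 1) = -2 + 2*(1 + a) = -2 + (2 + 2*a) = 2*a)
n(S, s) = 6*S*s (n(S, s) = (s*(2*3))*S = (s*6)*S = (6*s)*S = 6*S*s)
(8703 + 15369) + n(-25, x(-1)) = (8703 + 15369) + 6*(-25)*(-(-1 - 1)) = 24072 + 6*(-25)*(-1*(-2)) = 24072 + 6*(-25)*2 = 24072 - 300 = 23772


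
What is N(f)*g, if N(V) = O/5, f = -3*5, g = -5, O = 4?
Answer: -4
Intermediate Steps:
f = -15
N(V) = ⅘ (N(V) = 4/5 = 4*(⅕) = ⅘)
N(f)*g = (⅘)*(-5) = -4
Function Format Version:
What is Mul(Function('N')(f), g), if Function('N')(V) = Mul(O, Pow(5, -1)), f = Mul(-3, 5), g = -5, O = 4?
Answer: -4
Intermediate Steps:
f = -15
Function('N')(V) = Rational(4, 5) (Function('N')(V) = Mul(4, Pow(5, -1)) = Mul(4, Rational(1, 5)) = Rational(4, 5))
Mul(Function('N')(f), g) = Mul(Rational(4, 5), -5) = -4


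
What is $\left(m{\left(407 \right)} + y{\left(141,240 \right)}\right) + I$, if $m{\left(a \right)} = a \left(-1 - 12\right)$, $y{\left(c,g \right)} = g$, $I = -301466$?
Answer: $-306517$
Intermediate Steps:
$m{\left(a \right)} = - 13 a$ ($m{\left(a \right)} = a \left(-13\right) = - 13 a$)
$\left(m{\left(407 \right)} + y{\left(141,240 \right)}\right) + I = \left(\left(-13\right) 407 + 240\right) - 301466 = \left(-5291 + 240\right) - 301466 = -5051 - 301466 = -306517$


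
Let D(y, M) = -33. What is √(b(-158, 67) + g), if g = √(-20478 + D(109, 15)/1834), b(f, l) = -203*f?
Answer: √(107882695144 + 5502*I*√7653217810)/1834 ≈ 179.09 + 0.39952*I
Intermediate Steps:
g = 3*I*√7653217810/1834 (g = √(-20478 - 33/1834) = √(-37556685/1834) = 3*I*√7653217810/1834 ≈ 143.1*I)
√(b(-158, 67) + g) = √(-203*(-158) + 3*I*√7653217810/1834) = √(32074 + 3*I*√7653217810/1834)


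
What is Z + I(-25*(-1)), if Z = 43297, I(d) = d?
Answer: 43322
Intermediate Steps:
Z + I(-25*(-1)) = 43297 - 25*(-1) = 43297 + 25 = 43322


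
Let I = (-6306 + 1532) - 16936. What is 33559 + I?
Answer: 11849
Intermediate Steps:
I = -21710 (I = -4774 - 16936 = -21710)
33559 + I = 33559 - 21710 = 11849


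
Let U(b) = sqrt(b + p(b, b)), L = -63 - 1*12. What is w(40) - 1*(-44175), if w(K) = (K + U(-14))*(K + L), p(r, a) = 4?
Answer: 42775 - 35*I*sqrt(10) ≈ 42775.0 - 110.68*I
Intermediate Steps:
L = -75 (L = -63 - 12 = -75)
U(b) = sqrt(4 + b) (U(b) = sqrt(b + 4) = sqrt(4 + b))
w(K) = (-75 + K)*(K + I*sqrt(10)) (w(K) = (K + sqrt(4 - 14))*(K - 75) = (K + sqrt(-10))*(-75 + K) = (K + I*sqrt(10))*(-75 + K) = (-75 + K)*(K + I*sqrt(10)))
w(40) - 1*(-44175) = (40**2 - 75*40 - 75*I*sqrt(10) + I*40*sqrt(10)) - 1*(-44175) = (1600 - 3000 - 75*I*sqrt(10) + 40*I*sqrt(10)) + 44175 = (-1400 - 35*I*sqrt(10)) + 44175 = 42775 - 35*I*sqrt(10)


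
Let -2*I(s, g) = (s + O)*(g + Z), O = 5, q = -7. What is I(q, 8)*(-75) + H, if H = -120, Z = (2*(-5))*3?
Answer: 1530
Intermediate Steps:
Z = -30 (Z = -10*3 = -30)
I(s, g) = -(-30 + g)*(5 + s)/2 (I(s, g) = -(s + 5)*(g - 30)/2 = -(5 + s)*(-30 + g)/2 = -(-30 + g)*(5 + s)/2)
I(q, 8)*(-75) + H = (75 + 15*(-7) - 5/2*8 - 1/2*8*(-7))*(-75) - 120 = (75 - 105 - 20 + 28)*(-75) - 120 = -22*(-75) - 120 = 1650 - 120 = 1530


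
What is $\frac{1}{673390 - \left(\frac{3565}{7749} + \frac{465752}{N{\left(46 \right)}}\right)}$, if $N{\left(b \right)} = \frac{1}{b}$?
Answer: $- \frac{7749}{160801067863} \approx -4.819 \cdot 10^{-8}$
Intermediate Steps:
$\frac{1}{673390 - \left(\frac{3565}{7749} + \frac{465752}{N{\left(46 \right)}}\right)} = \frac{1}{673390 - \left(21424592 + \frac{3565}{7749}\right)} = \frac{1}{673390 - \left(\frac{3565}{7749} + 465752 \frac{1}{\frac{1}{46}}\right)} = \frac{1}{673390 - \frac{166019166973}{7749}} = \frac{1}{- \frac{160801067863}{7749}} = - \frac{7749}{160801067863}$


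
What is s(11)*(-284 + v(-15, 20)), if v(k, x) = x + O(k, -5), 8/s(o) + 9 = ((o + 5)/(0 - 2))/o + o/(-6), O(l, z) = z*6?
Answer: 22176/109 ≈ 203.45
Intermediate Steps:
O(l, z) = 6*z
s(o) = 8/(-9 - o/6 + (-5/2 - o/2)/o) (s(o) = 8/(-9 + (((o + 5)/(0 - 2))/o + o/(-6))) = 8/(-9 + (((5 + o)/(-2))/o + o*(-⅙))) = 8/(-9 + (((5 + o)*(-½))/o - o/6)) = 8/(-9 + ((-5/2 - o/2)/o - o/6)) = 8/(-9 + (-o/6 + (-5/2 - o/2)/o)) = 8/(-9 - o/6 + (-5/2 - o/2)/o))
v(k, x) = -30 + x (v(k, x) = x + 6*(-5) = x - 30 = -30 + x)
s(11)*(-284 + v(-15, 20)) = (-48*11/(15 + 11² + 57*11))*(-284 + (-30 + 20)) = (-48*11/(15 + 121 + 627))*(-284 - 10) = -48*11/763*(-294) = -48*11*1/763*(-294) = -528/763*(-294) = 22176/109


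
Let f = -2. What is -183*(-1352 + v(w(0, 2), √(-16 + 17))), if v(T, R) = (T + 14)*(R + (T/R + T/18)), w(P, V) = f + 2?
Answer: 244854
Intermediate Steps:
w(P, V) = 0 (w(P, V) = -2 + 2 = 0)
v(T, R) = (14 + T)*(R + T/18 + T/R) (v(T, R) = (14 + T)*(R + (T/R + T*(1/18))) = (14 + T)*(R + (T/R + T/18)) = (14 + T)*(R + (T/18 + T/R)) = (14 + T)*(R + T/18 + T/R))
-183*(-1352 + v(w(0, 2), √(-16 + 17))) = -183*(-1352 + (0² + 14*0 + √(-16 + 17)*(0² + 14*0 + 252*√(-16 + 17) + 18*√(-16 + 17)*0)/18)/(√(-16 + 17))) = -183*(-1352 + (0 + 0 + √1*(0 + 0 + 252*√1 + 18*√1*0)/18)/(√1)) = -183*(-1352 + (0 + 0 + (1/18)*1*(0 + 0 + 252*1 + 18*1*0))/1) = -183*(-1352 + 1*(0 + 0 + (1/18)*1*(0 + 0 + 252 + 0))) = -183*(-1352 + 1*(0 + 0 + (1/18)*1*252)) = -183*(-1352 + 1*(0 + 0 + 14)) = -183*(-1352 + 1*14) = -183*(-1352 + 14) = -183*(-1338) = 244854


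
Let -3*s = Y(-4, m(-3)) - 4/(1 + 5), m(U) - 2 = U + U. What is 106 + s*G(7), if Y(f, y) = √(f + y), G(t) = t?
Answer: 968/9 - 14*I*√2/3 ≈ 107.56 - 6.5997*I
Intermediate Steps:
m(U) = 2 + 2*U (m(U) = 2 + (U + U) = 2 + 2*U)
s = 2/9 - 2*I*√2/3 (s = -(√(-4 + (2 + 2*(-3))) - 4/(1 + 5))/3 = -(√(-4 + (2 - 6)) - 4/6)/3 = -(√(-4 - 4) - 4*⅙)/3 = -(√(-8) - ⅔)/3 = -(2*I*√2 - ⅔)/3 = -(-⅔ + 2*I*√2)/3 = 2/9 - 2*I*√2/3 ≈ 0.22222 - 0.94281*I)
106 + s*G(7) = 106 + (2/9 - 2*I*√2/3)*7 = 106 + (14/9 - 14*I*√2/3) = 968/9 - 14*I*√2/3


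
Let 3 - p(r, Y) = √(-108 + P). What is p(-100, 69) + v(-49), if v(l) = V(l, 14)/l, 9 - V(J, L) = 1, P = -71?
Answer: 139/49 - I*√179 ≈ 2.8367 - 13.379*I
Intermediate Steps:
V(J, L) = 8 (V(J, L) = 9 - 1*1 = 9 - 1 = 8)
v(l) = 8/l
p(r, Y) = 3 - I*√179 (p(r, Y) = 3 - √(-108 - 71) = 3 - √(-179) = 3 - I*√179)
p(-100, 69) + v(-49) = (3 - I*√179) + 8/(-49) = (3 - I*√179) + 8*(-1/49) = (3 - I*√179) - 8/49 = 139/49 - I*√179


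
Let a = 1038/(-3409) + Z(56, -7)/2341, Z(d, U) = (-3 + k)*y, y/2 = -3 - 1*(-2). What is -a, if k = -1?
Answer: 2402686/7980469 ≈ 0.30107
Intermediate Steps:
y = -2 (y = 2*(-3 - 1*(-2)) = 2*(-3 + 2) = 2*(-1) = -2)
Z(d, U) = 8 (Z(d, U) = (-3 - 1)*(-2) = -4*(-2) = 8)
a = -2402686/7980469 (a = 1038/(-3409) + 8/2341 = 1038*(-1/3409) + 8*(1/2341) = -1038/3409 + 8/2341 = -2402686/7980469 ≈ -0.30107)
-a = -1*(-2402686/7980469) = 2402686/7980469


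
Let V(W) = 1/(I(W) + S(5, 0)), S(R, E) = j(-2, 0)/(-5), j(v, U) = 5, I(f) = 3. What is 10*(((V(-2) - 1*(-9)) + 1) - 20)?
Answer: -95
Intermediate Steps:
S(R, E) = -1 (S(R, E) = 5/(-5) = 5*(-⅕) = -1)
V(W) = ½ (V(W) = 1/(3 - 1) = 1/2 = ½)
10*(((V(-2) - 1*(-9)) + 1) - 20) = 10*(((½ - 1*(-9)) + 1) - 20) = 10*(((½ + 9) + 1) - 20) = 10*((19/2 + 1) - 20) = 10*(21/2 - 20) = 10*(-19/2) = -95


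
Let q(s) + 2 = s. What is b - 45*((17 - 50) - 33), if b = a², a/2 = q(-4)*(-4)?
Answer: 5274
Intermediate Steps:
q(s) = -2 + s
a = 48 (a = 2*((-2 - 4)*(-4)) = 2*(-6*(-4)) = 2*24 = 48)
b = 2304 (b = 48² = 2304)
b - 45*((17 - 50) - 33) = 2304 - 45*((17 - 50) - 33) = 2304 - 45*(-33 - 33) = 2304 - 45*(-66) = 2304 + 2970 = 5274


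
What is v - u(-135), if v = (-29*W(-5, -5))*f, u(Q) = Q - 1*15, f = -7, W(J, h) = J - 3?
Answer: -1474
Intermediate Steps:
W(J, h) = -3 + J
u(Q) = -15 + Q (u(Q) = Q - 15 = -15 + Q)
v = -1624 (v = -29*(-3 - 5)*(-7) = -29*(-8)*(-7) = 232*(-7) = -1624)
v - u(-135) = -1624 - (-15 - 135) = -1624 - 1*(-150) = -1624 + 150 = -1474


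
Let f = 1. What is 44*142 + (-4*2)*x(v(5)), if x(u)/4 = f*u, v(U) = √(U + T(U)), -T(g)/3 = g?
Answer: 6248 - 32*I*√10 ≈ 6248.0 - 101.19*I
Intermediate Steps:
T(g) = -3*g
v(U) = √2*√(-U) (v(U) = √(U - 3*U) = √(-2*U) = √2*√(-U))
x(u) = 4*u (x(u) = 4*(1*u) = 4*u)
44*142 + (-4*2)*x(v(5)) = 44*142 + (-4*2)*(4*(√2*√(-1*5))) = 6248 - 32*√2*√(-5) = 6248 - 32*√2*(I*√5) = 6248 - 32*I*√10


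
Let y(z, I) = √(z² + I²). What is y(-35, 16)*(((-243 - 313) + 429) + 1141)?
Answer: 1014*√1481 ≈ 39023.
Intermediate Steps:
y(z, I) = √(I² + z²)
y(-35, 16)*(((-243 - 313) + 429) + 1141) = √(16² + (-35)²)*(((-243 - 313) + 429) + 1141) = √(256 + 1225)*((-556 + 429) + 1141) = √1481*(-127 + 1141) = √1481*1014 = 1014*√1481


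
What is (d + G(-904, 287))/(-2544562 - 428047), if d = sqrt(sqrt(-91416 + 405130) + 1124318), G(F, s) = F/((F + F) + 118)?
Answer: -452/2511854605 - sqrt(1124318 + sqrt(313714))/2972609 ≈ -0.00035697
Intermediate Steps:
G(F, s) = F/(118 + 2*F) (G(F, s) = F/(2*F + 118) = F/(118 + 2*F))
d = sqrt(1124318 + sqrt(313714)) (d = sqrt(sqrt(313714) + 1124318) = sqrt(1124318 + sqrt(313714)) ≈ 1060.6)
(d + G(-904, 287))/(-2544562 - 428047) = (sqrt(1124318 + sqrt(313714)) + (1/2)*(-904)/(59 - 904))/(-2544562 - 428047) = (sqrt(1124318 + sqrt(313714)) + (1/2)*(-904)/(-845))/(-2972609) = (sqrt(1124318 + sqrt(313714)) + (1/2)*(-904)*(-1/845))*(-1/2972609) = (sqrt(1124318 + sqrt(313714)) + 452/845)*(-1/2972609) = (452/845 + sqrt(1124318 + sqrt(313714)))*(-1/2972609) = -452/2511854605 - sqrt(1124318 + sqrt(313714))/2972609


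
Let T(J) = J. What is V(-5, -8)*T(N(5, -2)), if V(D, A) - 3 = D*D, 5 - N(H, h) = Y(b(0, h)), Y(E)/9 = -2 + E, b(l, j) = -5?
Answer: 1904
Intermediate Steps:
Y(E) = -18 + 9*E (Y(E) = 9*(-2 + E) = -18 + 9*E)
N(H, h) = 68 (N(H, h) = 5 - (-18 + 9*(-5)) = 5 - (-18 - 45) = 5 - 1*(-63) = 5 + 63 = 68)
V(D, A) = 3 + D² (V(D, A) = 3 + D*D = 3 + D²)
V(-5, -8)*T(N(5, -2)) = (3 + (-5)²)*68 = (3 + 25)*68 = 28*68 = 1904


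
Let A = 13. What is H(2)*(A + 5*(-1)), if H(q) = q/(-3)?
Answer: -16/3 ≈ -5.3333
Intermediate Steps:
H(q) = -q/3 (H(q) = q*(-⅓) = -q/3)
H(2)*(A + 5*(-1)) = (-⅓*2)*(13 + 5*(-1)) = -2*(13 - 5)/3 = -⅔*8 = -16/3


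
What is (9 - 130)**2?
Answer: 14641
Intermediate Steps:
(9 - 130)**2 = (-121)**2 = 14641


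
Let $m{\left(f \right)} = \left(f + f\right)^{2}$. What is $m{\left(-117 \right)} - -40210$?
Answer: $94966$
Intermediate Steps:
$m{\left(f \right)} = 4 f^{2}$ ($m{\left(f \right)} = \left(2 f\right)^{2} = 4 f^{2}$)
$m{\left(-117 \right)} - -40210 = 4 \left(-117\right)^{2} - -40210 = 4 \cdot 13689 + 40210 = 54756 + 40210 = 94966$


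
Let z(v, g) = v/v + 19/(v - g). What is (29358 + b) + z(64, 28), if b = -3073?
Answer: 946315/36 ≈ 26287.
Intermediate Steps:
z(v, g) = 1 + 19/(v - g)
(29358 + b) + z(64, 28) = (29358 - 3073) + (-19 + 28 - 1*64)/(28 - 1*64) = 26285 + (-19 + 28 - 64)/(28 - 64) = 26285 - 55/(-36) = 26285 - 1/36*(-55) = 26285 + 55/36 = 946315/36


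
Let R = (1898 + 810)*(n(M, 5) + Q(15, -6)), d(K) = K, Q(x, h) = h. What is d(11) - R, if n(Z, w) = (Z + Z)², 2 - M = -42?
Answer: -20954493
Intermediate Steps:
M = 44 (M = 2 - 1*(-42) = 2 + 42 = 44)
n(Z, w) = 4*Z² (n(Z, w) = (2*Z)² = 4*Z²)
R = 20954504 (R = (1898 + 810)*(4*44² - 6) = 2708*(4*1936 - 6) = 2708*(7744 - 6) = 2708*7738 = 20954504)
d(11) - R = 11 - 1*20954504 = 11 - 20954504 = -20954493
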